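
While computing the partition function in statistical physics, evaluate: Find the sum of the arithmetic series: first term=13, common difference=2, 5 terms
Last term: a_n = 13+(5-1)·2 = 21
Sum = n(a_1+a_n)/2 = 5(13+21)/2 = 85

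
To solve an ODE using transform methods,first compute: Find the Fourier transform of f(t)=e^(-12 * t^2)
The Fourier transform of a Gaussian e^(-a * t^2) is sqrt(pi/a) * e^(-omega^2/(4a)).
With a=12: F(omega)=sqrt(pi/12) * e^(-omega^2/48)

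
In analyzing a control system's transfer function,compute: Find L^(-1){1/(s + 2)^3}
L^(-1){1/(s-a)^n}=t^(n-1)·e^(at)/(n-1)!
Here a=-2, n=3: t^2·e^(-2t)/2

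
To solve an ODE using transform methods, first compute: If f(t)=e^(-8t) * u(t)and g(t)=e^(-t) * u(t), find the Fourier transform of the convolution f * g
By the convolution theorem: F{f*g}=F(omega)*G(omega)
F(omega)=1/(8 + j*omega), G(omega)=1/(1 + j*omega)
F{f*g}=1/((8 + j*omega)(1 + j*omega))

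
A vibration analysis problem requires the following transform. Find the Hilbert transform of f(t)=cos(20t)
The Hilbert transform shifts each frequency component by -pi/2.
H{cos(wt)}=sin(wt)
With w=20: H{cos(20t)}=sin(20t)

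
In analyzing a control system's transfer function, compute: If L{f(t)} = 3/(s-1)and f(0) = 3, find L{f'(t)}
L{f'(t)} = s·F(s) - f(0) = 3s/(s-1)-3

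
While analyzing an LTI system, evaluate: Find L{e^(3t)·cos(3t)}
First shifting: L{e^(at)f(t)}=F(s-a)
L{cos(3t)}=s/(s²+9)
Shift: (s-3)/((s-3)²+9)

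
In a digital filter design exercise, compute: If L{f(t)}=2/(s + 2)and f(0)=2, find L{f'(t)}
L{f'(t)} = s·F(s) - f(0) = 2s/(s+2)-2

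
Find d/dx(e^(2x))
Chain rule: d/dx[e^u]=e^u · u' where u=2x
u'=2

Answer: 2·e^(2x)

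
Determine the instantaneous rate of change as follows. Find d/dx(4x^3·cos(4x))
Product rule: (fg)' = f'g + fg'
f = 4x^3, f' = 12x^2
g = cos(4x), g' = -4·sin(4x)

Answer: 12x^2·cos(4x) - 16x^3·sin(4x)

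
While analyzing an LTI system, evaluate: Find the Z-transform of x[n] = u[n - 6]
Using the time-shift property: Z{u[n-6]} = z^(-6)*z/(z-1)
= z^(-5)/(z-1)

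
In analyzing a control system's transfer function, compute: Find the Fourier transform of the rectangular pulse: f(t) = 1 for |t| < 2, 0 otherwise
F(omega)=integral from -2 to 2 of e^(-j * omega * t) dt
=2 * sin(2 * omega)/omega=4 * sinc(2 * omega/pi)

Answer: 2 * sin(2 * omega)/omega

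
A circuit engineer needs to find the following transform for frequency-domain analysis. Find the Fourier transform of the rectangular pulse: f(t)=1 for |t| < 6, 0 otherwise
F(omega)=integral from -6 to 6 of e^(-j*omega*t) dt
=2*sin(6*omega)/omega=12*sinc(6*omega/pi)

Answer: 2*sin(6*omega)/omega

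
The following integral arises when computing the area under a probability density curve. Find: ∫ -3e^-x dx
Since d/dx[e^-x]=- e^-x, we get 3e^-x + C

Answer: 3e^-x + C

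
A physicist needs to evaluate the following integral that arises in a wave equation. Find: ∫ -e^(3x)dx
Since d/dx[e^(3x)] = 3e^(3x), we get -1/3 e^(3x) + C

Answer: (-1/3)e^(3x) + C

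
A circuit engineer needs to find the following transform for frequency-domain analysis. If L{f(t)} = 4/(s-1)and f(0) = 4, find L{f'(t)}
L{f'(t)}=s·F(s) - f(0)=4s/(s-1)-4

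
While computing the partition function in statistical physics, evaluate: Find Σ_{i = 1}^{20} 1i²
= 1·n(n+1)(2n+1)/6 = 1·20·21·41/6 = 2870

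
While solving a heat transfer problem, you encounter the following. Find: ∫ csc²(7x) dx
Since d/dx[-cot(7x)] = 7csc²(7x), integral = -cot(7x)/7+C

Answer: (-1/7)cot(7x)+C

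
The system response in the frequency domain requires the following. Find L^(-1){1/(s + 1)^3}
L^(-1){1/(s-a)^n} = t^(n-1)·e^(at)/(n-1)!
Here a = -1, n = 3: t^2·e^(-t)/2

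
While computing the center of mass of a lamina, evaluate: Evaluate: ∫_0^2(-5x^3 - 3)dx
Step 1: Find antiderivative F(x) = (-5/4)x^4 - 3x
Step 2: F(2) - F(0) = -26 - (0) = -26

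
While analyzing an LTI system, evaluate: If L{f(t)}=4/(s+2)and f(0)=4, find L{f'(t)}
L{f'(t)} = s·F(s) - f(0) = 4s/(s + 2) - 4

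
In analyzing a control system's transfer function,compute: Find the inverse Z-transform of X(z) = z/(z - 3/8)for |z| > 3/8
Standard pair: z/(z-a) <-> a^n * u[n] for causal signals
With a = 3/8: x[n] = (3/8)^n * u[n]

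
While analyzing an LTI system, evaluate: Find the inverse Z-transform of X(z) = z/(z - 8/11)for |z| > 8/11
Standard pair: z/(z-a) <-> a^n * u[n] for causal signals
With a=8/11: x[n]=(8/11)^n * u[n]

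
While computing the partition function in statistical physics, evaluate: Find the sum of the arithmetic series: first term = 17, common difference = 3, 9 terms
Last term: a_n = 17+(9-1)·3 = 41
Sum = n(a_1+a_n)/2 = 9(17+41)/2 = 261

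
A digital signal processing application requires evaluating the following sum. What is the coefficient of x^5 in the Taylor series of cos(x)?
cos(x) has only even powers. Coefficient of x^5 = 0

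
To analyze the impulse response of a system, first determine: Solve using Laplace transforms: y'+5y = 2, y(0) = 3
Take L of both sides: sY(s)-3+5Y(s) = 2/s
Y(s)(s+5) = 2/s+3
Y(s) = 2/(s(s+5))+3/(s+5)
Partial fractions: 2/(s(s+5)) = (2/5)/s - (2/5)/(s+5)
So Y(s) = (2/5)/s+(13/5)/(s+5)
Inverse transform (L^(-1){1/s} = 1, L^(-1){1/(s+5)} = e^(-5t)):

Answer: y(t) = 2/5+(13/5)·e^(-5t)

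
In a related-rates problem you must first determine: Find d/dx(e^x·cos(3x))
Product rule: (fg)' = f'g + fg'
f = e^x, f' = e^x
g = cos(3x), g' = -3·sin(3x)

Answer: e^x·cos(3x) - 3·e^x·sin(3x)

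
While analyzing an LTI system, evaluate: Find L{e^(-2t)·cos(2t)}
First shifting: L{e^(at)f(t)} = F(s-a)
L{cos(2t)} = s/(s² + 4)
Shift: (s + 2)/((s + 2)² + 4)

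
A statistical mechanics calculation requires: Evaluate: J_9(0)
J_n(0) = 0 for all n > 0 (Bessel function of first kind)
J_9(0) = 0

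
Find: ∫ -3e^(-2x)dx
Since d/dx[e^(-2x)]=-2e^(-2x), we get 3/2 e^(-2x) + C

Answer: (3/2)e^(-2x) + C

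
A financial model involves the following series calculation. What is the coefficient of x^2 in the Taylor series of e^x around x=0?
Taylor series of e^x = Σ x^n/n!
Coefficient of x^2 = 1/2! = 1/2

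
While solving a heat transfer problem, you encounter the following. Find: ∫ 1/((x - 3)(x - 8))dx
Partial fractions: 1/((x-3)(x-8)) = A/(x-3) + B/(x-8)
A = -1/5, B = 1/5
∫ [-1/5· 1/(x-3) + 1/5· 1/(x-8)] dx
= (1/5)[ln|x-8| - ln|x-3|] + C

Answer: (1/5)·ln|(x-8)/(x-3)| + C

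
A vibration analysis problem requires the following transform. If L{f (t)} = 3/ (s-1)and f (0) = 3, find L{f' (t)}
L{f'(t)} = s·F(s) - f(0) = 3s/(s-1)-3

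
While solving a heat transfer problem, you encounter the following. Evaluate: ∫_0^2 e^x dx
Antiderivative: e^x
Evaluate: (e^2-1)

Answer: e^2-1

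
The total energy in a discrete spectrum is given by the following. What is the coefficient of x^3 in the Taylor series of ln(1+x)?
ln(1+x) = Σ (-1)^(n+1) x^n/n
Coefficient of x^3 = (-1)^4/3 = 1/3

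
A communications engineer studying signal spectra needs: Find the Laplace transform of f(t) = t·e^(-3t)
L{t·e^(at)} = 1/(s-a)²
L{t·e^(-3t)} = 1/(s+3)²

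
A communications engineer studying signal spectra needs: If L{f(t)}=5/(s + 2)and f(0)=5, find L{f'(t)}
L{f'(t)} = s·F(s) - f(0) = 5s/(s+2)-5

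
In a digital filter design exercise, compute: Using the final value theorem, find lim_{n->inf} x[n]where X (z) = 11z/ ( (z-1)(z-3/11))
Final value theorem: lim x[n] = lim_{z->1} (z-1) * X(z)
(z-1) * X(z) = 11z/(z-3/11)
As z->1: 11/(1 - 3/11) = 11/(8/11) = 121/8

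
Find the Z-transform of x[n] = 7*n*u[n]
Z{n * u[n]} = z/(z-1)^2
By linearity: Z{7 * n * u[n]} = 7z/(z-1)^2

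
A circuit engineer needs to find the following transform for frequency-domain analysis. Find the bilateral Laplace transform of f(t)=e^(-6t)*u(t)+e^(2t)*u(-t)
For e^(-6t)*u(t): L=1/(s+6), Re(s) > -6
For e^(2t)*u(-t): L=-1/(s-2), Re(s) < 2
Combined: F(s)=1/(s+6)-1/(s-2), -6 < Re(s) < 2

Answer: 1/(s+6)-1/(s-2), ROC: -6 < Re(s) < 2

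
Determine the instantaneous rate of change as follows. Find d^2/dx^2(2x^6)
Apply power rule 2 times:
d^1: 12x^5
d^2: 60x^4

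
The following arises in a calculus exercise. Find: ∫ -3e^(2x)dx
Since d/dx[e^(2x)]=2e^(2x), we get -3/2 e^(2x)+C

Answer: (-3/2)e^(2x)+C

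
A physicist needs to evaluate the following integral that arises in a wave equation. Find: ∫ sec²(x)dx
Since d/dx[tan(x)]=sec²(x), integral=tan(x) + C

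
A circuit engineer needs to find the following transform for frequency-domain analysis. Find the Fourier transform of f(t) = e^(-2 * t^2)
The Fourier transform of a Gaussian e^(-a*t^2) is sqrt(pi/a)*e^(-omega^2/(4a)).
With a=2: F(omega)=sqrt(pi/2)*e^(-omega^2/8)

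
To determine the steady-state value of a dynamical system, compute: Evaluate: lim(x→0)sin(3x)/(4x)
L'Hôpital (0/0): lim 3cos(3x)/4 = 3/4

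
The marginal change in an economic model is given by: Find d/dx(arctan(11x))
d/dx[arctan(u)]=u'/(1 + u²), u=11x, u'=11

Answer: 11/(1 + 121x²)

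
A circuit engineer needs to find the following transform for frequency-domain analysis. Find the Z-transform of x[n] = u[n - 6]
Using the time-shift property: Z{u[n-6]}=z^(-6)*z/(z-1)
=z^(-5)/(z-1)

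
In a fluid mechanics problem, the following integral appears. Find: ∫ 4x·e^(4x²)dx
Let u=4x², du=8x dx
∫ (1/2)e^u du=e^u/2+C

Answer: e^(4x²)/2+C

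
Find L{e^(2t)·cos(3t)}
First shifting: L{e^(at)f(t)}=F(s-a)
L{cos(3t)}=s/(s²+9)
Shift: (s-2)/((s-2)²+9)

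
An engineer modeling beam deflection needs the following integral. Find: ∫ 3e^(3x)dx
Since d/dx[e^(3x)] = 3e^(3x), we get 1 e^(3x)+C

Answer: e^(3x)+C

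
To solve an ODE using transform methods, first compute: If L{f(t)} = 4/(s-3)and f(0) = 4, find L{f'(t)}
L{f'(t)}=s·F(s) - f(0)=4s/(s-3) - 4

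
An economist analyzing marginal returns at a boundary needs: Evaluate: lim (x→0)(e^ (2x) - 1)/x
L'Hôpital (0/0): lim 2e^(2x)/1=2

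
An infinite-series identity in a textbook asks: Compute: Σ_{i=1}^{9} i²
Using formula: Σ i^2 = n(n + 1)(2n + 1)/6 = 9·10·19/6 = 285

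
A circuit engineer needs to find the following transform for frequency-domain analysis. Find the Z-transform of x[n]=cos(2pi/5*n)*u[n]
Z{cos(w0*n)*u[n]}=z(z - cos(w0))/(z^2 - 2z*cos(w0) + 1)
With w0=2pi/5: X(z)=z(z - cos(2pi/5))/(z^2 - 2z*cos(2pi/5) + 1)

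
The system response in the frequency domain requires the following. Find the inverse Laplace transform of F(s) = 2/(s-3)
L^(-1){2/(s-a)} = c·e^(at)
Here a = 3, c = 2

Answer: 2e^(3t)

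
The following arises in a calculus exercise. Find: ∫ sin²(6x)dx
Using identity sin²(u)=(1 - cos(2u))/2:
∫ (1 - cos(12x))/2 dx=x/2 - sin(12x)/24+C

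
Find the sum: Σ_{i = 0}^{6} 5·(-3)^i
Geometric series: S = a(1 - r^n)/(1 - r)
a = 5, r = -3, n = 7
S = 5(1+2187)/4 = 2735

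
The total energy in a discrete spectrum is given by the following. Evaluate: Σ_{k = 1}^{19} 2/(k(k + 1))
Partial fractions: 2/(k(k + 1))=2/k - 2/(k + 1)
Telescoping sum: 2(1 - 1/20)=2·19/20

Answer: 19/10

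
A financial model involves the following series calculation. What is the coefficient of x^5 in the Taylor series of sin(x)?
sin(x)=Σ (-1)^k x^(2k+1)/(2k+1)!
For x^5: (-1)^2/5!=1/120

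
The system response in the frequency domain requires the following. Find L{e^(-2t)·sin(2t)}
First shifting: L{e^(at)f(t)}=F(s-a)
L{sin(2t)}=2/(s²+4)
Shift: 2/((s+2)²+4)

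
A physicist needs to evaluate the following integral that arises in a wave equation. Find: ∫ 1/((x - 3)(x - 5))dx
Partial fractions: 1/((x-3)(x-5)) = A/(x-3) + B/(x-5)
A = -1/2, B = 1/2
∫ [-1/2· 1/(x-3) + 1/2· 1/(x-5)] dx
= (1/2)[ln|x-5| - ln|x-3|] + C

Answer: (1/2)·ln|(x-5)/(x-3)| + C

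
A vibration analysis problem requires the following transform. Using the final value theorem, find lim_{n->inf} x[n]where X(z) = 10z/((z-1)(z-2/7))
Final value theorem: lim x[n] = lim_{z->1} (z-1) * X(z)
(z-1) * X(z) = 10z/(z-2/7)
As z->1: 10/(1 - 2/7) = 10/(5/7) = 14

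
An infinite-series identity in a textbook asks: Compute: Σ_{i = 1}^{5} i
Using formula: Σ i^1 = n(n+1)/2 = 5·6/2 = 15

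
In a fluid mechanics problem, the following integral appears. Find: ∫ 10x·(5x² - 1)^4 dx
Let u=5x² - 1, du=10x dx
∫ u^4 du=u^5/5+C

Answer: (5x² - 1)^5/5+C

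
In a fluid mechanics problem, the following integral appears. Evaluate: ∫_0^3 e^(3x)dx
Antiderivative: (1/3)e^(3x)
Evaluate: (1/3)(e^9-1)

Answer: (e^9-1)/3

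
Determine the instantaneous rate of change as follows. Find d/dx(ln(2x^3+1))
Chain rule: d/dx[ln(u)] = u'/u where u = 2x^3 + 1
u' = 6x^2

Answer: (6x^2)/(2x^3 + 1)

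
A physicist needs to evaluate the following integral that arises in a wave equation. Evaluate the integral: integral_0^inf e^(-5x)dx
integral_0^inf e^(-5x) dx = [-1/5*e^(-5x)]_0^inf
= 0 - (-1/5) = 1/5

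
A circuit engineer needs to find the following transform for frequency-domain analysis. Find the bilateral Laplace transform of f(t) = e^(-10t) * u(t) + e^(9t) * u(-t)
For e^(-10t) * u(t): L = 1/(s + 10), Re(s) > -10
For e^(9t) * u(-t): L = -1/(s-9), Re(s) < 9
Combined: F(s) = 1/(s + 10) - 1/(s-9), -10 < Re(s) < 9

Answer: 1/(s + 10) - 1/(s-9), ROC: -10 < Re(s) < 9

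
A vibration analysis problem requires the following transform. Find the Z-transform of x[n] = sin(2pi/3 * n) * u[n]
Z{sin(w0 * n) * u[n]}=z * sin(w0)/(z^2-2z * cos(w0)+1)
With w0=2pi/3: X(z)=z * sin(2pi/3)/(z^2-2z * cos(2pi/3)+1)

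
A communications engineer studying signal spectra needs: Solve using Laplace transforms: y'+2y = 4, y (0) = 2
Take L of both sides: sY(s)-2+2Y(s)=4/s
Y(s)(s+2)=4/s+2
Y(s)=4/(s(s+2))+2/(s+2)
Partial fractions: 4/(s(s+2))=2/s - 2/(s+2)
So Y(s)=2/s
Inverse transform (L^(-1){1/s}=1, L^(-1){1/(s+2)}=e^(-2t)):

Answer: y(t)=2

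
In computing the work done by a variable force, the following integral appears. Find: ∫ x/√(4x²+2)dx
Let u = 4x² + 2, du = 8x dx
∫ (1/8)·u^(-1/2) du = √u/4 + C

Answer: √(4x² + 2)/4 + C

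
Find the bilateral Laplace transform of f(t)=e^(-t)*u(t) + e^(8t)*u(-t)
For e^(-t)*u(t): L=1/(s+1), Re(s) > -1
For e^(8t)*u(-t): L=-1/(s-8), Re(s) < 8
Combined: F(s)=1/(s+1)-1/(s-8), -1 < Re(s) < 8

Answer: 1/(s+1)-1/(s-8), ROC: -1 < Re(s) < 8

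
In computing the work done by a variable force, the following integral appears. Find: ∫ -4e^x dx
Since d/dx[e^x] = +e^x, we get -4e^x+C

Answer: -4e^x+C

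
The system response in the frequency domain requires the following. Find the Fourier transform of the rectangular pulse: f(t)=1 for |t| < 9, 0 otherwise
F(omega)=integral from -9 to 9 of e^(-j*omega*t) dt
=2*sin(9*omega)/omega=18*sinc(9*omega/pi)

Answer: 2*sin(9*omega)/omega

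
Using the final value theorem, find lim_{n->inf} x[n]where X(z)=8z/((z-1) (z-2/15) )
Final value theorem: lim x[n] = lim_{z->1} (z-1) * X(z)
(z-1) * X(z) = 8z/(z-2/15)
As z->1: 8/(1-2/15) = 8/(13/15) = 120/13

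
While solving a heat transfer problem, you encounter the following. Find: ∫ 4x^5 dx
Using power rule: ∫ 4x^5 dx=4/6 x^6 + C=(2/3)x^6 + C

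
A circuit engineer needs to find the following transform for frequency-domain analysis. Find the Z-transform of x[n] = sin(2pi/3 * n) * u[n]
Z{sin(w0 * n) * u[n]}=z * sin(w0)/(z^2 - 2z * cos(w0) + 1)
With w0=2pi/3: X(z)=z * sin(2pi/3)/(z^2 - 2z * cos(2pi/3) + 1)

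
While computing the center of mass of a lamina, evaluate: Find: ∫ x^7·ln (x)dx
By parts: u = ln(x), dv = x^7 dx
du = 1/x dx, v = x^8/8
= x^8·ln(x)/8 - ∫ x^7/8 dx
= x^8·ln(x)/8 - x^8/64 + C

Answer: x^8(ln(x)/8 - 1/64) + C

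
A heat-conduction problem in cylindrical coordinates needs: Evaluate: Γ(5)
Γ(n) = (n-1)! for positive integers
Γ(5) = 4! = 24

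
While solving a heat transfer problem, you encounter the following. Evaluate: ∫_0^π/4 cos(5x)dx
Antiderivative: sin(5x)/5
Evaluate at bounds: [sin(5·π/4)/5] - [sin(5·0)/5]
=((-√2/2) - (0))/5=-√2/10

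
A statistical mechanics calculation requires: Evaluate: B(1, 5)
B(x,y) = Γ(x)Γ(y)/Γ(x+y) = (x-1)!(y-1)!/(x+y-1)!
B(1,5) = 0!·4!/5! = 1/5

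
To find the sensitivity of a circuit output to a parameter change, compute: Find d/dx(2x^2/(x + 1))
Quotient rule: (f/g)' = (f'g - fg')/g²
f = 2x^2, f' = 4x
g = x + 1, g' = 1

Answer: (4x·(x + 1) - 2x^2)/(x + 1)²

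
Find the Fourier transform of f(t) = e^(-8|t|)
Using the standard pair: F{e^(-a|t|)}=2a/(a^2+omega^2)
With a=8: F(omega)=16/(64+omega^2)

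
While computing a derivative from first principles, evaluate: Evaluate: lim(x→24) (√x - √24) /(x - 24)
Multiply by conjugate (√x + √24)/(√x + √24):
= (x - 24)/((x - 24)(√x + √24)) = 1/(√x + √24)
As x → 24: 1/(2√24)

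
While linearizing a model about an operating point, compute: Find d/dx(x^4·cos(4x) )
Product rule: (fg)' = f'g+fg'
f = x^4, f' = 4x^3
g = cos(4x), g' = -4·sin(4x)

Answer: 4x^3·cos(4x)-4x^4·sin(4x)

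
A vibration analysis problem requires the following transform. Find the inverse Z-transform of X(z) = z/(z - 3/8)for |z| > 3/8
Standard pair: z/(z-a) <-> a^n * u[n] for causal signals
With a=3/8: x[n]=(3/8)^n * u[n]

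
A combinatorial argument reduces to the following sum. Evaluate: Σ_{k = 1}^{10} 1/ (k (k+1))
Partial fractions: 1/(k(k + 1)) = 1/k - 1/(k + 1)
Telescoping sum: 1(1 - 1/11) = 1·10/11

Answer: 10/11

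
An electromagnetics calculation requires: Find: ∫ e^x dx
Since d/dx[e^x] = + e^x, we get 1e^x + C

Answer: e^x + C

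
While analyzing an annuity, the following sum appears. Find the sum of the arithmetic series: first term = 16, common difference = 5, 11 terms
Last term: a_n = 16 + (11 - 1)·5 = 66
Sum = n(a_1 + a_n)/2 = 11(16 + 66)/2 = 451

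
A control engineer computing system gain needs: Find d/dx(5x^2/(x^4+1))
Quotient rule: (f/g)' = (f'g - fg')/g²
f = 5x^2, f' = 10x
g = x^4 + 1, g' = 4x^3

Answer: (10x·(x^4 + 1) - 20x^5)/(x^4 + 1)²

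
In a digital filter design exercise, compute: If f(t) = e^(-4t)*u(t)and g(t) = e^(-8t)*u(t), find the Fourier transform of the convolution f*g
By the convolution theorem: F{f * g} = F(omega) * G(omega)
F(omega) = 1/(4 + j * omega), G(omega) = 1/(8 + j * omega)
F{f * g} = 1/((4 + j * omega)(8 + j * omega))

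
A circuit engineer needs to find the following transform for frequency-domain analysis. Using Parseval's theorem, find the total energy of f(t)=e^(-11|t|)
Parseval's theorem: E=integral |f(t)|^2 dt=(1/2pi) integral |F(omega)|^2 domega
E=integral_{-inf}^{inf} e^(-22|t|) dt=2*integral_0^inf e^(-22t) dt=2/(2*11)=1/11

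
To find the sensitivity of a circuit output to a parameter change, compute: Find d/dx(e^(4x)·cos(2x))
Product rule: (fg)'=f'g+fg'
f=e^(4x), f'=4·e^(4x)
g=cos(2x), g'=-2·sin(2x)

Answer: 4·e^(4x)·cos(2x)-2·e^(4x)·sin(2x)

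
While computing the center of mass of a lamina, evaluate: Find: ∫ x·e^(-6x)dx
Integration by parts: u=x, dv=e^(-6x) dx
du=dx, v=e^(-6x)/(-6)
=x·e^(-6x)/(-6) - ∫ e^(-6x)/(-6) dx
=x·e^(-6x)/(-6) - e^(-6x)/36 + C

Answer: e^(-6x)(x/(-6) - 1/36) + C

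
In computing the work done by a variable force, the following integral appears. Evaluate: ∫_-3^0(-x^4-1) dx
Step 1: Find antiderivative F(x)=(-1/5)x^5 - x
Step 2: F(0) - F(-3)=0 - (258/5)=-258/5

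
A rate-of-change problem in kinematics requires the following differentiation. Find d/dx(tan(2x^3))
Chain rule: d/dx[tan(u)]=sec²(u)·u' where u=2x^3
u'=6x^2

Answer: 6x^2·sec²(2x^3)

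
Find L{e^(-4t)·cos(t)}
First shifting: L{e^(at)f(t)} = F(s-a)
L{cos(t)} = s/(s²+1)
Shift: (s+4)/((s+4)²+1)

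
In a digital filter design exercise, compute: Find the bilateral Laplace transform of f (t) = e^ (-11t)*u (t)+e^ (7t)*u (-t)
For e^(-11t) * u(t): L = 1/(s + 11), Re(s) > -11
For e^(7t) * u(-t): L = -1/(s-7), Re(s) < 7
Combined: F(s) = 1/(s + 11) - 1/(s-7), -11 < Re(s) < 7

Answer: 1/(s + 11) - 1/(s-7), ROC: -11 < Re(s) < 7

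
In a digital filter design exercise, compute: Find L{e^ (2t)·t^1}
First shifting: L{e^(at)f(t)} = F(s-a)
L{t^1} = 1/s^2
Shift s → s-2: 1/(s-2)^2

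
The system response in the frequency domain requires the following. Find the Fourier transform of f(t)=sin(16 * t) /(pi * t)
sin(W*t)/(pi*t)=(W/pi)*sinc(W*t/pi) is the impulse response of the ideal low-pass filter with cutoff W (here W=16).
Its Fourier transform is a rectangular function:
F(omega)=1 for |omega| < 16, 0 otherwise

Answer: rect(omega/32) [i.e., 1 for |omega| < 16, 0 otherwise]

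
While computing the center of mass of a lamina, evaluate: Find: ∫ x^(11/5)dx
Power rule: ∫ x^(11/5) dx=x^(16/5)/(16/5) + C

Answer: (5/16)·x^(16/5) + C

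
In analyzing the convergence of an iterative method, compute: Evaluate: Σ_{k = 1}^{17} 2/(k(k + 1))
Partial fractions: 2/(k(k + 1))=2/k - 2/(k + 1)
Telescoping sum: 2(1 - 1/18)=2·17/18

Answer: 17/9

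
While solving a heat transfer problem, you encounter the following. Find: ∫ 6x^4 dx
Using power rule: ∫ 6x^4 dx=6/5 x^5 + C=(6/5)x^5 + C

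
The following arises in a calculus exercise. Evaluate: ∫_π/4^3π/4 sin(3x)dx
Antiderivative: -cos(3x)/3
Evaluate at bounds: [-cos(3·3π/4)/3] - [-cos(3·π/4)/3]
= (-(√2/2) + (-√2/2))/3 = -√2/3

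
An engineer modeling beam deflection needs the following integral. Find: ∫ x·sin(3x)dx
By parts: u = x, dv = sin(3x) dx
du = dx, v = -cos(3x)/3
= -x·cos(3x)/3 + sin(3x)/3² + C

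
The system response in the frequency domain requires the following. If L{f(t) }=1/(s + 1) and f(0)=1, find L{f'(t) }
L{f'(t)} = s·F(s) - f(0) = s/(s + 1) - 1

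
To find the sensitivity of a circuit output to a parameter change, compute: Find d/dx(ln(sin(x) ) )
Chain rule: d/dx[ln(u)] = u'/u where u = sin(x)
u' = cos(x)

Answer: (cos(x))/(sin(x))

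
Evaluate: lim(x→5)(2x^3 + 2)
Polynomial is continuous, so substitute x = 5:
2·5^3+2 = 252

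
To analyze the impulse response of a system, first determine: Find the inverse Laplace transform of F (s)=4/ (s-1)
L^(-1){4/(s-a)}=c·e^(at)
Here a=1, c=4

Answer: 4e^(t)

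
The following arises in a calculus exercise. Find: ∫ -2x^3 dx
Using power rule: ∫ -2x^3 dx=-2/4 x^4+C=(-1/2)x^4+C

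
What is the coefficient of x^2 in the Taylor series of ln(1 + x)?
ln(1 + x) = Σ (-1)^(n + 1) x^n/n
Coefficient of x^2 = (-1)^3/2 = -1/2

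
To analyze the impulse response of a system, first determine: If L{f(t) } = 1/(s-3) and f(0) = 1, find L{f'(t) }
L{f'(t)} = s·F(s) - f(0) = s/(s-3)-1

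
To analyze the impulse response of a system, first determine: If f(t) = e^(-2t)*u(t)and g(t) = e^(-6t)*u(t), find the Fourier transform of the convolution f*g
By the convolution theorem: F{f*g} = F(omega)*G(omega)
F(omega) = 1/(2 + j*omega), G(omega) = 1/(6 + j*omega)
F{f*g} = 1/((2 + j*omega)(6 + j*omega))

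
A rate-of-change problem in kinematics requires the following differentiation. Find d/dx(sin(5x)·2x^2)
Product rule: (fg)' = f'g+fg'
f = sin(5x), f' = 5·cos(5x)
g = 2x^2, g' = 4x

Answer: 10·cos(5x)·x^2+4·sin(5x)·x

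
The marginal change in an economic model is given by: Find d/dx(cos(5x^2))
Chain rule: d/dx[cos(u)]=-sin(u)·u' where u=5x^2
u'=10x

Answer: -10x·sin(5x^2)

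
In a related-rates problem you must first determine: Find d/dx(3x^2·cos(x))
Product rule: (fg)' = f'g + fg'
f = 3x^2, f' = 6x
g = cos(x), g' = -sin(x)

Answer: 6x·cos(x) - 3x^2·sin(x)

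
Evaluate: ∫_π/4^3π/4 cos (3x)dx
Antiderivative: sin(3x)/3
Evaluate at bounds: [sin(3·3π/4)/3] - [sin(3·π/4)/3]
= ((√2/2) - (√2/2))/3 = 0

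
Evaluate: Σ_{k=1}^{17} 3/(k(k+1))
Partial fractions: 3/(k(k + 1))=3/k - 3/(k + 1)
Telescoping sum: 3(1 - 1/18)=3·17/18

Answer: 17/6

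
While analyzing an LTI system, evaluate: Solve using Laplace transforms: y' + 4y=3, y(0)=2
Take L of both sides: sY(s) - 2 + 4Y(s)=3/s
Y(s)(s + 4)=3/s + 2
Y(s)=3/(s(s + 4)) + 2/(s + 4)
Partial fractions: 3/(s(s + 4))=(3/4)/s - (3/4)/(s + 4)
So Y(s)=(3/4)/s + (5/4)/(s + 4)
Inverse transform (L^(-1){1/s}=1, L^(-1){1/(s + 4)}=e^(-4t)):

Answer: y(t)=3/4 + (5/4)·e^(-4t)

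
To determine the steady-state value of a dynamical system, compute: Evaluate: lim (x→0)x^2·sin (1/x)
Squeeze theorem: -|x^2| ≤ x^2·sin(1/x) ≤ |x^2|
Since x^2 → 0 as x → 0, by squeeze theorem the limit is 0

Answer: 0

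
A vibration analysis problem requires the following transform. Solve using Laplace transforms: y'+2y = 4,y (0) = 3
Take L of both sides: sY(s) - 3 + 2Y(s) = 4/s
Y(s)(s + 2) = 4/s + 3
Y(s) = 4/(s(s + 2)) + 3/(s + 2)
Partial fractions: 4/(s(s + 2)) = 2/s - 2/(s + 2)
So Y(s) = 2/s + 1/(s + 2)
Inverse transform (L^(-1){1/s} = 1, L^(-1){1/(s + 2)} = e^(-2t)):

Answer: y(t) = 2 + e^(-2t)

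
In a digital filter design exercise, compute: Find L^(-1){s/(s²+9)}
L^(-1){s/(s²+w²)}=cos(wt)
Here w=3

Answer: cos(3t)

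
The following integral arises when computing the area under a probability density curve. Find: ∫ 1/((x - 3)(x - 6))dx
Partial fractions: 1/((x-3)(x-6)) = A/(x-3) + B/(x-6)
A = -1/3, B = 1/3
∫ [-1/3· 1/(x-3) + 1/3· 1/(x-6)] dx
= (1/3)[ln|x-6| - ln|x-3|] + C

Answer: (1/3)·ln|(x-6)/(x-3)| + C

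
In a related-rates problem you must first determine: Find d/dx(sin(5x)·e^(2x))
Product rule: (fg)' = f'g+fg'
f = sin(5x), f' = 5·cos(5x)
g = e^(2x), g' = 2·e^(2x)

Answer: 5·cos(5x)·e^(2x)+2·sin(5x)·e^(2x)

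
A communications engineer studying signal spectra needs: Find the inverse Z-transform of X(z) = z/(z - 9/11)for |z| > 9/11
Standard pair: z/(z-a) <-> a^n * u[n] for causal signals
With a = 9/11: x[n] = (9/11)^n * u[n]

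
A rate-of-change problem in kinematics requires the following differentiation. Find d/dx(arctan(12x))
d/dx[arctan(u)] = u'/(1+u²), u = 12x, u' = 12

Answer: 12/(1+144x²)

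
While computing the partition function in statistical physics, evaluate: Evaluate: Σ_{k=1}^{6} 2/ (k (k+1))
Partial fractions: 2/(k(k + 1)) = 2/k - 2/(k + 1)
Telescoping sum: 2(1 - 1/7) = 2·6/7

Answer: 12/7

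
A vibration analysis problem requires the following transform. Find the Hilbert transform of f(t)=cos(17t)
The Hilbert transform shifts each frequency component by -pi/2.
H{cos(wt)} = sin(wt)
With w = 17: H{cos(17t)} = sin(17t)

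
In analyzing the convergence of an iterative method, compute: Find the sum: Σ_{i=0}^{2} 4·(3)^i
Geometric series: S = a(1 - r^n)/(1 - r)
a = 4, r = 3, n = 3
S = 4(1-27)/-2 = 52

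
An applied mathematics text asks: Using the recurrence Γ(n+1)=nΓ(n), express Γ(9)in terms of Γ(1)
Γ(9)=8Γ(8)=8·7Γ(7)=...=8!·Γ(1)=40320·Γ(1)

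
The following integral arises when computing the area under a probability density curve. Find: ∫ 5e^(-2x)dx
Since d/dx[e^(-2x)] = -2e^(-2x), we get -5/2 e^(-2x) + C

Answer: (-5/2)e^(-2x) + C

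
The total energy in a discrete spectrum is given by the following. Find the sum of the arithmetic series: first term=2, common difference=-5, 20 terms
Last term: a_n=2 + (20 - 1)·-5=-93
Sum=n(a_1 + a_n)/2=20(2 + (-93))/2=-910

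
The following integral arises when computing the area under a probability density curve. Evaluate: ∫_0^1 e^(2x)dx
Antiderivative: (1/2)e^(2x)
Evaluate: (1/2)(e^2-1)

Answer: (e^2-1)/2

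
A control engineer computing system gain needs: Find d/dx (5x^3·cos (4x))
Product rule: (fg)'=f'g + fg'
f=5x^3, f'=15x^2
g=cos(4x), g'=-4·sin(4x)

Answer: 15x^2·cos(4x) - 20x^3·sin(4x)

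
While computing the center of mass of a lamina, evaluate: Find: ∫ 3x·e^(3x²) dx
Let u = 3x², du = 6x dx
∫ (1/2)e^u du = e^u/2 + C

Answer: e^(3x²)/2 + C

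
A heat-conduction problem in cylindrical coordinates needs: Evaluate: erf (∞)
erf(∞) = 1 (the error function converges to 1)

Answer: 1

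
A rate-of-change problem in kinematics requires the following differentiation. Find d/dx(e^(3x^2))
Chain rule: d/dx[e^u]=e^u · u' where u=3x^2
u'=6x

Answer: 6x·e^(3x^2)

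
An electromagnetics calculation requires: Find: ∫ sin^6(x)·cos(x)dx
Let u=sin(x), du=cos(x) dx
∫ u^6 du=u^7/7 + C

Answer: sin^7(x)/7 + C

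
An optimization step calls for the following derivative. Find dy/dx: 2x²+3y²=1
Differentiate: 4x + 6y·(dy/dx) = 0
dy/dx = -4x/(6y) = -(2/3)·(x/y)

Answer: dy/dx = -(2/3)·(x/y)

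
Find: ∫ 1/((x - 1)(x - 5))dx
Partial fractions: 1/((x-1)(x-5))=A/(x-1)+B/(x-5)
A=-1/4, B=1/4
∫ [-1/4· 1/(x-1)+1/4· 1/(x-5)] dx
=(1/4)[ln|x-5| - ln|x-1|]+C

Answer: (1/4)·ln|(x-5)/(x-1)|+C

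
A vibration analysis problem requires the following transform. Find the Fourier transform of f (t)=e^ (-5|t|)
Using the standard pair: F{e^(-a|t|)}=2a/(a^2 + omega^2)
With a=5: F(omega)=10/(25 + omega^2)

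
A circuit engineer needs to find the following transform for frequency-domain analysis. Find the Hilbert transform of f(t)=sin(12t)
The Hilbert transform shifts each frequency component by -pi/2.
H{sin(wt)} = -cos(wt)
With w = 12: H{sin(12t)} = -cos(12t)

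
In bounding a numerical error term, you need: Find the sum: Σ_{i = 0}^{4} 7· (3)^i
Geometric series: S=a(1 - r^n)/(1 - r)
a=7, r=3, n=5
S=7(1 - 243)/-2=847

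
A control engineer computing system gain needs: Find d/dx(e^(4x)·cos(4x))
Product rule: (fg)'=f'g+fg'
f=e^(4x), f'=4·e^(4x)
g=cos(4x), g'=-4·sin(4x)

Answer: 4·e^(4x)·cos(4x)-4·e^(4x)·sin(4x)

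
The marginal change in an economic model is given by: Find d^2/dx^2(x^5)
Apply power rule 2 times:
d^1: 5x^4
d^2: 20x^3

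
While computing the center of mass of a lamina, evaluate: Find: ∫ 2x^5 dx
Using power rule: ∫ 2x^5 dx = 2/6 x^6+C = (1/3)x^6+C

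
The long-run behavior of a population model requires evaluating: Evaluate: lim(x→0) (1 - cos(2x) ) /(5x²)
Using 1-cos(u) ≈ u²/2 for small u:
(1-cos(2x)) ≈ (2x)²/2 = 4x²/2
So limit = 4/(2·5) = 2/5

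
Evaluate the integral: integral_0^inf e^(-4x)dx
integral_0^inf e^(-4x) dx=[-1/4 * e^(-4x)]_0^inf
=0 - (-1/4)=1/4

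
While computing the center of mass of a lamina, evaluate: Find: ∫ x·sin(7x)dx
By parts: u=x, dv=sin(7x) dx
du=dx, v=-cos(7x)/7
=-x·cos(7x)/7 + sin(7x)/7² + C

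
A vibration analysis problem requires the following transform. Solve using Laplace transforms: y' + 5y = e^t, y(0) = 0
Take L: sY - 0 + 5Y=1/(s-1)
Y(s + 5)=1/(s-1) + 0
Y=1/((s-1)(s + 5)) + 0/(s + 5)
Partial fractions: 1/((s-1)(s + 5))=(1/6)/(s-1) - (1/6)/(s + 5)
So Y=(1/6)/(s-1) - (1/6)/(s + 5)
Inverse Laplace transform (L^(-1){1/(s-1)}=e^t, L^(-1){1/(s + 5)}=e^(-5t)):

Answer: y(t)=(1/6)·e^t - (1/6)·e^(-5t)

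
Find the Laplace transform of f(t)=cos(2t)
L{cos(wt)}=s/(s²+w²)
L{cos(2t)}=s/(s²+4)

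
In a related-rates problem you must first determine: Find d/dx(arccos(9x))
d/dx[arccos(u)]=-u'/√(1-u²), u=9x, u'=9

Answer: -9/√(1 - 81x²)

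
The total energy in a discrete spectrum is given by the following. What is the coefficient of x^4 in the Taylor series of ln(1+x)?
ln(1 + x)=Σ (-1)^(n + 1) x^n/n
Coefficient of x^4=(-1)^5/4=-1/4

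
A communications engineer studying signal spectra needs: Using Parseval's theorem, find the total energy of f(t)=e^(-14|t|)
Parseval's theorem: E = integral |f(t)|^2 dt = (1/2pi) integral |F(omega)|^2 domega
E = integral_{-inf}^{inf} e^(-28|t|) dt = 2*integral_0^inf e^(-28t) dt = 2/(2*14) = 1/14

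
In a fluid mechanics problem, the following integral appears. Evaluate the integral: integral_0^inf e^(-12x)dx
integral_0^inf e^(-12x) dx=[-1/12*e^(-12x)]_0^inf
=0 - (-1/12)=1/12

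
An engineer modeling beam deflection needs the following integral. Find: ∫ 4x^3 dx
Using power rule: ∫ 4x^3 dx = 4/4 x^4 + C = x^4 + C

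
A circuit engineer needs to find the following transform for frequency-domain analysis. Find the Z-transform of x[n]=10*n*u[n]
Z{n*u[n]} = z/(z-1)^2
By linearity: Z{10*n*u[n]} = 10z/(z-1)^2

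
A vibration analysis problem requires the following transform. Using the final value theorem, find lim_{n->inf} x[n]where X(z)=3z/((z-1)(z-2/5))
Final value theorem: lim x[n] = lim_{z->1} (z-1) * X(z)
(z-1) * X(z) = 3z/(z-2/5)
As z->1: 3/(1-2/5) = 3/(3/5) = 5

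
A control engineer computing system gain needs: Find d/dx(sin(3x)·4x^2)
Product rule: (fg)' = f'g+fg'
f = sin(3x), f' = 3·cos(3x)
g = 4x^2, g' = 8x

Answer: 12·cos(3x)·x^2+8·sin(3x)·x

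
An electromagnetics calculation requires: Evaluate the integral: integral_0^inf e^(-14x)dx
integral_0^inf e^(-14x) dx=[-1/14*e^(-14x)]_0^inf
=0 - (-1/14)=1/14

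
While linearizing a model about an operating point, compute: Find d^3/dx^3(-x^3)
Apply power rule 3 times:
d^1: -3x^2
d^2: -6x
d^3: -6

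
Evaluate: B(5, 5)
B(x,y)=Γ(x)Γ(y)/Γ(x + y)=(x-1)!(y-1)!/(x + y-1)!
B(5,5)=4!·4!/9!=1/630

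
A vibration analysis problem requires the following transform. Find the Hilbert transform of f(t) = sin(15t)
The Hilbert transform shifts each frequency component by -pi/2.
H{sin(wt)} = -cos(wt)
With w = 15: H{sin(15t)} = -cos(15t)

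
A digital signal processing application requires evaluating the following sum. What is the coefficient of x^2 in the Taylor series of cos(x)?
cos(x) = Σ (-1)^k x^(2k)/(2k)!
For x^2: (-1)^1/2! = -1/2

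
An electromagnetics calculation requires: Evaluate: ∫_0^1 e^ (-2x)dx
Antiderivative: (1/(-2))e^(-2x)
Evaluate: (1/(-2))(e^-2 - 1)

Answer: (e^-2 - 1)/(-2)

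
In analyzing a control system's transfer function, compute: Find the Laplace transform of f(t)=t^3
L{t^n}=n!/s^(n + 1)
L{t^3}=3!/s^4=6/s^4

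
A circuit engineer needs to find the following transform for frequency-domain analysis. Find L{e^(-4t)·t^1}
First shifting: L{e^(at)f(t)}=F(s-a)
L{t^1}=1/s^2
Shift s → s + 4: 1/(s + 4)^2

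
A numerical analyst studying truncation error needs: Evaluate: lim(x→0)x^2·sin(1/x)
Squeeze theorem: -|x^2| ≤ x^2·sin(1/x) ≤ |x^2|
Since x^2 → 0 as x → 0, by squeeze theorem the limit is 0

Answer: 0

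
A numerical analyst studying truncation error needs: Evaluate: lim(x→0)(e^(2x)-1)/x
L'Hôpital (0/0): lim 2e^(2x)/1=2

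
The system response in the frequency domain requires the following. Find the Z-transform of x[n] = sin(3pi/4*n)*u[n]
Z{sin(w0*n)*u[n]}=z*sin(w0)/(z^2-2z*cos(w0)+1)
With w0=3pi/4: X(z)=z*sin(3pi/4)/(z^2-2z*cos(3pi/4)+1)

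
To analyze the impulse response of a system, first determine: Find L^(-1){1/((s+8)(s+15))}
Partial fractions: 1/((s+8)(s+15)) = A/(s+8)+B/(s+15)
Cover-up: A = 1/(s+15)|_{s = -8} = 1/7; B = 1/(s+8)|_{s = -15} = -1/7
L^(-1) = (1/7)e^(-8t) - (1/7)e^(-15t)

Answer: (1/7)(e^(-8t) - e^(-15t))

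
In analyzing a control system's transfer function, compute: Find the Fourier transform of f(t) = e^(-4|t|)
Using the standard pair: F{e^(-a|t|)}=2a/(a^2+omega^2)
With a=4: F(omega)=8/(16+omega^2)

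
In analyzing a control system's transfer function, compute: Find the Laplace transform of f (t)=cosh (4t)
L{cosh(at)} = s/(s²-a²)
L{cosh(4t)} = s/(s²-16)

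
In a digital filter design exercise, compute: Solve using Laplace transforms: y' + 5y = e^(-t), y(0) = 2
Take L: sY - 2+5Y = 1/(s+1)
Y(s+5) = 1/(s+1)+2
Y = 1/((s+1)(s+5))+2/(s+5)
Partial fractions: 1/((s+1)(s+5)) = (1/4)/(s+1) - (1/4)/(s+5)
So Y = (1/4)/(s+1)+(7/4)/(s+5)
Inverse Laplace transform (L^(-1){1/(s+1)} = e^(-t), L^(-1){1/(s+5)} = e^(-5t)):

Answer: y(t) = (1/4)·e^(-t)+(7/4)·e^(-5t)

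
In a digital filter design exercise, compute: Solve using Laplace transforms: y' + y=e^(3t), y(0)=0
Take L: sY - 0 + Y=1/(s-3)
Y(s + 1)=1/(s-3) + 0
Y=1/((s-3)(s + 1)) + 0/(s + 1)
Partial fractions: 1/((s-3)(s + 1))=(1/4)/(s-3) - (1/4)/(s + 1)
So Y=(1/4)/(s-3) - (1/4)/(s + 1)
Inverse Laplace transform (L^(-1){1/(s-3)}=e^(3t), L^(-1){1/(s + 1)}=e^(-t)):

Answer: y(t)=(1/4)·e^(3t) - (1/4)·e^(-t)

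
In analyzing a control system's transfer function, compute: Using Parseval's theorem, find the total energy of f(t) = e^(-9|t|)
Parseval's theorem: E = integral |f(t)|^2 dt = (1/2pi) integral |F(omega)|^2 domega
E = integral_{-inf}^{inf} e^(-18|t|) dt = 2 * integral_0^inf e^(-18t) dt = 2/(2 * 9) = 1/9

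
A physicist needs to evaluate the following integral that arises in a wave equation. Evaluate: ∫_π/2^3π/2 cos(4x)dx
Antiderivative: sin(4x)/4
Evaluate at bounds: [sin(4·3π/2)/4] - [sin(4·π/2)/4]
= ((0) - (0))/4 = 0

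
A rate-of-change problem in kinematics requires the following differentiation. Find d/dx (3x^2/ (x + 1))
Quotient rule: (f/g)'=(f'g - fg')/g²
f=3x^2, f'=6x
g=x + 1, g'=1

Answer: (6x·(x + 1) - 3x^2)/(x + 1)²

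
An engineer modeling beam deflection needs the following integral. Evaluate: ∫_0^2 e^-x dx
Antiderivative: -e^-x
Evaluate: -(e^-2 - 1)

Answer: (e^-2 - 1)/(-1)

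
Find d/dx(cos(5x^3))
Chain rule: d/dx[cos(u)] = -sin(u)·u' where u = 5x^3
u' = 15x^2

Answer: -15x^2·sin(5x^3)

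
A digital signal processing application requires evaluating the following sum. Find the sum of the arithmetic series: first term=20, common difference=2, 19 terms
Last term: a_n=20 + (19 - 1)·2=56
Sum=n(a_1 + a_n)/2=19(20 + 56)/2=722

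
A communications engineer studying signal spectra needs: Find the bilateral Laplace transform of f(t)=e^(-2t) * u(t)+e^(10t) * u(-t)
For e^(-2t) * u(t): L=1/(s + 2), Re(s) > -2
For e^(10t) * u(-t): L=-1/(s-10), Re(s) < 10
Combined: F(s)=1/(s + 2) - 1/(s-10), -2 < Re(s) < 10

Answer: 1/(s + 2) - 1/(s-10), ROC: -2 < Re(s) < 10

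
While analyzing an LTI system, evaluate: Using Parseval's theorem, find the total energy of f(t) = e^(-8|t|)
Parseval's theorem: E = integral |f(t)|^2 dt = (1/2pi) integral |F(omega)|^2 domega
E = integral_{-inf}^{inf} e^(-16|t|) dt = 2 * integral_0^inf e^(-16t) dt = 2/(2 * 8) = 1/8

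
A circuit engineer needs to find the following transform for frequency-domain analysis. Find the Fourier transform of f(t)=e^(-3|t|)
Using the standard pair: F{e^(-a|t|)}=2a/(a^2 + omega^2)
With a=3: F(omega)=6/(9 + omega^2)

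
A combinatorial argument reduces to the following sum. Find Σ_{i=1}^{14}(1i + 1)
= 1·Σ i + 1·14 = 1·105 + 14 = 119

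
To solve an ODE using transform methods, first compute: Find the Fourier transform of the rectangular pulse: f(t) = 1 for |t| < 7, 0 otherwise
F(omega) = integral from -7 to 7 of e^(-j * omega * t) dt
= 2 * sin(7 * omega)/omega = 14 * sinc(7 * omega/pi)

Answer: 2 * sin(7 * omega)/omega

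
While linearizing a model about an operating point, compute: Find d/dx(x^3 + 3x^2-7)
Power rule: d/dx(ax^n) = n·a·x^(n-1)
Term by term: 3·x^2+6·x

Answer: 3x^2+6x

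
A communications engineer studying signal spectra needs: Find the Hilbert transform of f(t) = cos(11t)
The Hilbert transform shifts each frequency component by -pi/2.
H{cos(wt)}=sin(wt)
With w=11: H{cos(11t)}=sin(11t)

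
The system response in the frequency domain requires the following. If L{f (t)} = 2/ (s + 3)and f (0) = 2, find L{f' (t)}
L{f'(t)}=s·F(s) - f(0)=2s/(s + 3) - 2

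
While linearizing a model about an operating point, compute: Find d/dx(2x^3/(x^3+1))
Quotient rule: (f/g)' = (f'g - fg')/g²
f = 2x^3, f' = 6x^2
g = x^3 + 1, g' = 3x^2

Answer: (6x^2·(x^3 + 1) - 6x^5)/(x^3 + 1)²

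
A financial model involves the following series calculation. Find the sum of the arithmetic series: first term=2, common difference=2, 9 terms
Last term: a_n = 2+(9-1)·2 = 18
Sum = n(a_1+a_n)/2 = 9(2+18)/2 = 90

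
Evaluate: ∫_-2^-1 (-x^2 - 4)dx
Step 1: Find antiderivative F(x) = (-1/3)x^3 - 4x
Step 2: F(-1) - F(-2) = 13/3 - (32/3) = -19/3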